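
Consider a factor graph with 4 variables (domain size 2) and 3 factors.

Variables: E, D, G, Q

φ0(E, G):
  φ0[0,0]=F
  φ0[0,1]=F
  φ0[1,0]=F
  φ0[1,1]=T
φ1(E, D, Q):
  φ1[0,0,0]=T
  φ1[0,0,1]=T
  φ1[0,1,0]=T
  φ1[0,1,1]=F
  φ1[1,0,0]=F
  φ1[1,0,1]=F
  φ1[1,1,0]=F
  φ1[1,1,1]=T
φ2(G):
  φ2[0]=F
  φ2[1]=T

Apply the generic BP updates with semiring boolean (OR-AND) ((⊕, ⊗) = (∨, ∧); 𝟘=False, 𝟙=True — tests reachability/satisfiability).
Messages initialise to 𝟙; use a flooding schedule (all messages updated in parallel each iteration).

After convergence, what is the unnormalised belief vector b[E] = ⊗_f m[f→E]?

init: all messages = 𝟙 over 2 values
r1 m[φ0→E] = [F, T]
r1 m[φ0→G] = [F, T]
r1 m[φ1→E] = [T, T]
r1 m[φ1→D] = [T, T]
r1 m[φ1→Q] = [T, T]
r1 m[φ2→G] = [F, T]
r1 m[E→φ0] = [T, T]
r1 m[E→φ1] = [T, T]
r1 m[D→φ1] = [T, T]
r1 m[G→φ0] = [T, T]
r1 m[G→φ2] = [T, T]
r1 m[Q→φ1] = [T, T]
r2 m[φ0→E] = [F, T]
r2 m[φ0→G] = [F, T]
r2 m[φ1→E] = [T, T]
r2 m[φ1→D] = [T, T]
r2 m[φ1→Q] = [T, T]
r2 m[φ2→G] = [F, T]
r2 m[E→φ0] = [T, T]
r2 m[E→φ1] = [F, T]
r2 m[D→φ1] = [T, T]
r2 m[G→φ0] = [F, T]
r2 m[G→φ2] = [F, T]
r2 m[Q→φ1] = [T, T]
r3 m[φ0→E] = [F, T]
r3 m[φ0→G] = [F, T]
r3 m[φ1→E] = [T, T]
r3 m[φ1→D] = [F, T]
r3 m[φ1→Q] = [F, T]
r3 m[φ2→G] = [F, T]
r3 m[E→φ0] = [T, T]
r3 m[E→φ1] = [F, T]
r3 m[D→φ1] = [T, T]
r3 m[G→φ0] = [F, T]
r3 m[G→φ2] = [F, T]
r3 m[Q→φ1] = [T, T]
r4 m[φ0→E] = [F, T]
r4 m[φ0→G] = [F, T]
r4 m[φ1→E] = [T, T]
r4 m[φ1→D] = [F, T]
r4 m[φ1→Q] = [F, T]
r4 m[φ2→G] = [F, T]
r4 m[E→φ0] = [T, T]
r4 m[E→φ1] = [F, T]
r4 m[D→φ1] = [T, T]
r4 m[G→φ0] = [F, T]
r4 m[G→φ2] = [F, T]
r4 m[Q→φ1] = [T, T]
fixed point reached at round 4
b[E] = ⊗ incoming = [F, T]

b[E] = [F, T]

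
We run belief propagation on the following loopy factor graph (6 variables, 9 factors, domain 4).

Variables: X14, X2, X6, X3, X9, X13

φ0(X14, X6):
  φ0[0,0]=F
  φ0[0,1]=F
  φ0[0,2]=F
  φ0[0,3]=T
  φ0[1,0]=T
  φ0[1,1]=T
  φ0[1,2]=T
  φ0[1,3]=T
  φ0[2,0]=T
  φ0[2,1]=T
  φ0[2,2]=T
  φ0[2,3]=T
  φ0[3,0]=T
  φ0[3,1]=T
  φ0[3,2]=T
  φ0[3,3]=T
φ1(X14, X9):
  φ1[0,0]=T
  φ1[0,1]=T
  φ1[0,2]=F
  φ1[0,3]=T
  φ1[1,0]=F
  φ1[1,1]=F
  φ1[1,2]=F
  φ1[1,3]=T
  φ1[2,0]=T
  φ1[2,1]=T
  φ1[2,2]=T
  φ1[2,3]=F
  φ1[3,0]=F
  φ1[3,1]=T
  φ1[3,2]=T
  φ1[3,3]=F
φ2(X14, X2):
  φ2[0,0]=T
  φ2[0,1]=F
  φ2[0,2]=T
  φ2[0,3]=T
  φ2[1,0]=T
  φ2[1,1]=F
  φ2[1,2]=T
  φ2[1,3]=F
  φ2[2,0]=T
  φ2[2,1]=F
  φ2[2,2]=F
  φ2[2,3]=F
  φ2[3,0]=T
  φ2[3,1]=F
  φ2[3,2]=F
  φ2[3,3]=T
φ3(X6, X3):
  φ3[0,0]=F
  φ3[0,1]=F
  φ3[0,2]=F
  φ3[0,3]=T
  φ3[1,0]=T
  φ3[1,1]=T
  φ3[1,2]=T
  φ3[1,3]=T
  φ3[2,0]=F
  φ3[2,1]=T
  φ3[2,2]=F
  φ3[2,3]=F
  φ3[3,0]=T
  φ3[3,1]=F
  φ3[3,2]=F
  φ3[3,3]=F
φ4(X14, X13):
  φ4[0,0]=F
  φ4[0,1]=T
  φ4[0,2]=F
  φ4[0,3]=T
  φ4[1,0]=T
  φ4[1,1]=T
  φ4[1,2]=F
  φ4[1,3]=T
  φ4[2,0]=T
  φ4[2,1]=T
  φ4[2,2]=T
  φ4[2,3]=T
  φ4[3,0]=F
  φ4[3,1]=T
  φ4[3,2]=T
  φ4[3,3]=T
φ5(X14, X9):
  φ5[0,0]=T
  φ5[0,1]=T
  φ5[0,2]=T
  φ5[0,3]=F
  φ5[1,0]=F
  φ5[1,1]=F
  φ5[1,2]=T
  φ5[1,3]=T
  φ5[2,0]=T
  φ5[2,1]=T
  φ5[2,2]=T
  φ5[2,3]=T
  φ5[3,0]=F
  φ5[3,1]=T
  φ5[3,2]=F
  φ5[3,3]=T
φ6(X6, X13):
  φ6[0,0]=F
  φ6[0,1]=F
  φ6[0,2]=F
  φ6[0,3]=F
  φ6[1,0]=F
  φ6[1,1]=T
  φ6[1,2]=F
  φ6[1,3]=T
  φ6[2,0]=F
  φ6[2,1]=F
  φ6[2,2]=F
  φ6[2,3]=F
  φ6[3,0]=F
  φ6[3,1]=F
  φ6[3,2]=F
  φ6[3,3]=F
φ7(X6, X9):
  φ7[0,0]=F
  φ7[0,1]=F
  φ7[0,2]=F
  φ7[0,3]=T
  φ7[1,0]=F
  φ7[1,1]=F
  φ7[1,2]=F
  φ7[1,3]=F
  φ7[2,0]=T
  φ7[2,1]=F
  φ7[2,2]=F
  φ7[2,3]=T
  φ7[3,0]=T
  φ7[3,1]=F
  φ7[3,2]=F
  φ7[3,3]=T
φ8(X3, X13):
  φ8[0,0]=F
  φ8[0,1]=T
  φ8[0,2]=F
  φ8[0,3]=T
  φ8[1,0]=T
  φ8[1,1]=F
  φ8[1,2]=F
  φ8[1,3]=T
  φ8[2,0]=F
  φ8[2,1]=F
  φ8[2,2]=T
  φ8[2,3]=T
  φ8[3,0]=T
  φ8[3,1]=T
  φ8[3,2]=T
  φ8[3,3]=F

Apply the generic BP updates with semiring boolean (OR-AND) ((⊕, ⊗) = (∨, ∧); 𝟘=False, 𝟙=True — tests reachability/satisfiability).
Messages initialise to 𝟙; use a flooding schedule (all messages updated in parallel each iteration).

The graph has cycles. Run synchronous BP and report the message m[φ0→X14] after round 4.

message @ round 4 = [F, F, F, F]

init: all messages = 𝟙 over 4 values
r1 m[φ0→X14] = [T, T, T, T]
r1 m[φ0→X6] = [T, T, T, T]
r1 m[φ1→X14] = [T, T, T, T]
r1 m[φ1→X9] = [T, T, T, T]
r1 m[φ2→X14] = [T, T, T, T]
r1 m[φ2→X2] = [T, F, T, T]
r1 m[φ3→X6] = [T, T, T, T]
r1 m[φ3→X3] = [T, T, T, T]
r1 m[φ4→X14] = [T, T, T, T]
r1 m[φ4→X13] = [T, T, T, T]
r1 m[φ5→X14] = [T, T, T, T]
r1 m[φ5→X9] = [T, T, T, T]
r1 m[φ6→X6] = [F, T, F, F]
r1 m[φ6→X13] = [F, T, F, T]
r1 m[φ7→X6] = [T, F, T, T]
r1 m[φ7→X9] = [T, F, F, T]
r1 m[φ8→X3] = [T, T, T, T]
r1 m[φ8→X13] = [T, T, T, T]
r1 m[X14→φ0] = [T, T, T, T]
r1 m[X14→φ1] = [T, T, T, T]
r1 m[X14→φ2] = [T, T, T, T]
r1 m[X14→φ4] = [T, T, T, T]
r1 m[X14→φ5] = [T, T, T, T]
r1 m[X2→φ2] = [T, T, T, T]
r1 m[X6→φ0] = [T, T, T, T]
r1 m[X6→φ3] = [T, T, T, T]
r1 m[X6→φ6] = [T, T, T, T]
r1 m[X6→φ7] = [T, T, T, T]
r1 m[X3→φ3] = [T, T, T, T]
r1 m[X3→φ8] = [T, T, T, T]
r1 m[X9→φ1] = [T, T, T, T]
r1 m[X9→φ5] = [T, T, T, T]
r1 m[X9→φ7] = [T, T, T, T]
r1 m[X13→φ4] = [T, T, T, T]
r1 m[X13→φ6] = [T, T, T, T]
r1 m[X13→φ8] = [T, T, T, T]
r2 m[φ0→X14] = [T, T, T, T]
r2 m[φ0→X6] = [T, T, T, T]
r2 m[φ1→X14] = [T, T, T, T]
r2 m[φ1→X9] = [T, T, T, T]
r2 m[φ2→X14] = [T, T, T, T]
r2 m[φ2→X2] = [T, F, T, T]
r2 m[φ3→X6] = [T, T, T, T]
r2 m[φ3→X3] = [T, T, T, T]
r2 m[φ4→X14] = [T, T, T, T]
r2 m[φ4→X13] = [T, T, T, T]
r2 m[φ5→X14] = [T, T, T, T]
r2 m[φ5→X9] = [T, T, T, T]
r2 m[φ6→X6] = [F, T, F, F]
r2 m[φ6→X13] = [F, T, F, T]
r2 m[φ7→X6] = [T, F, T, T]
r2 m[φ7→X9] = [T, F, F, T]
r2 m[φ8→X3] = [T, T, T, T]
r2 m[φ8→X13] = [T, T, T, T]
r2 m[X14→φ0] = [T, T, T, T]
r2 m[X14→φ1] = [T, T, T, T]
r2 m[X14→φ2] = [T, T, T, T]
r2 m[X14→φ4] = [T, T, T, T]
r2 m[X14→φ5] = [T, T, T, T]
r2 m[X2→φ2] = [T, T, T, T]
r2 m[X6→φ0] = [F, F, F, F]
r2 m[X6→φ3] = [F, F, F, F]
r2 m[X6→φ6] = [T, F, T, T]
r2 m[X6→φ7] = [F, T, F, F]
r2 m[X3→φ3] = [T, T, T, T]
r2 m[X3→φ8] = [T, T, T, T]
r2 m[X9→φ1] = [T, F, F, T]
r2 m[X9→φ5] = [T, F, F, T]
r2 m[X9→φ7] = [T, T, T, T]
r2 m[X13→φ4] = [F, T, F, T]
r2 m[X13→φ6] = [T, T, T, T]
r2 m[X13→φ8] = [F, T, F, T]
r3 m[φ0→X14] = [F, F, F, F]
r3 m[φ0→X6] = [T, T, T, T]
r3 m[φ1→X14] = [T, T, T, F]
r3 m[φ1→X9] = [T, T, T, T]
r3 m[φ2→X14] = [T, T, T, T]
r3 m[φ2→X2] = [T, F, T, T]
r3 m[φ3→X6] = [T, T, T, T]
r3 m[φ3→X3] = [F, F, F, F]
r3 m[φ4→X14] = [T, T, T, T]
r3 m[φ4→X13] = [T, T, T, T]
r3 m[φ5→X14] = [T, T, T, T]
r3 m[φ5→X9] = [T, T, T, T]
r3 m[φ6→X6] = [F, T, F, F]
r3 m[φ6→X13] = [F, F, F, F]
r3 m[φ7→X6] = [T, F, T, T]
r3 m[φ7→X9] = [F, F, F, F]
r3 m[φ8→X3] = [T, T, T, T]
r3 m[φ8→X13] = [T, T, T, T]
r3 m[X14→φ0] = [T, T, T, T]
r3 m[X14→φ1] = [T, T, T, T]
r3 m[X14→φ2] = [T, T, T, T]
r3 m[X14→φ4] = [T, T, T, T]
r3 m[X14→φ5] = [T, T, T, T]
r3 m[X2→φ2] = [T, T, T, T]
r3 m[X6→φ0] = [F, F, F, F]
r3 m[X6→φ3] = [F, F, F, F]
r3 m[X6→φ6] = [T, F, T, T]
r3 m[X6→φ7] = [F, T, F, F]
r3 m[X3→φ3] = [T, T, T, T]
r3 m[X3→φ8] = [T, T, T, T]
r3 m[X9→φ1] = [T, F, F, T]
r3 m[X9→φ5] = [T, F, F, T]
r3 m[X9→φ7] = [T, T, T, T]
r3 m[X13→φ4] = [F, T, F, T]
r3 m[X13→φ6] = [T, T, T, T]
r3 m[X13→φ8] = [F, T, F, T]
r4 m[φ0→X14] = [F, F, F, F]
r4 m[φ0→X6] = [T, T, T, T]
r4 m[φ1→X14] = [T, T, T, F]
r4 m[φ1→X9] = [T, T, T, T]
r4 m[φ2→X14] = [T, T, T, T]
r4 m[φ2→X2] = [T, F, T, T]
r4 m[φ3→X6] = [T, T, T, T]
r4 m[φ3→X3] = [F, F, F, F]
r4 m[φ4→X14] = [T, T, T, T]
r4 m[φ4→X13] = [T, T, T, T]
r4 m[φ5→X14] = [T, T, T, T]
r4 m[φ5→X9] = [T, T, T, T]
r4 m[φ6→X6] = [F, T, F, F]
r4 m[φ6→X13] = [F, F, F, F]
r4 m[φ7→X6] = [T, F, T, T]
r4 m[φ7→X9] = [F, F, F, F]
r4 m[φ8→X3] = [T, T, T, T]
r4 m[φ8→X13] = [T, T, T, T]
r4 m[X14→φ0] = [T, T, T, F]
r4 m[X14→φ1] = [F, F, F, F]
r4 m[X14→φ2] = [F, F, F, F]
r4 m[X14→φ4] = [F, F, F, F]
r4 m[X14→φ5] = [F, F, F, F]
r4 m[X2→φ2] = [T, T, T, T]
r4 m[X6→φ0] = [F, F, F, F]
r4 m[X6→φ3] = [F, F, F, F]
r4 m[X6→φ6] = [T, F, T, T]
r4 m[X6→φ7] = [F, T, F, F]
r4 m[X3→φ3] = [T, T, T, T]
r4 m[X3→φ8] = [F, F, F, F]
r4 m[X9→φ1] = [F, F, F, F]
r4 m[X9→φ5] = [F, F, F, F]
r4 m[X9→φ7] = [T, T, T, T]
r4 m[X13→φ4] = [F, F, F, F]
r4 m[X13→φ6] = [T, T, T, T]
r4 m[X13→φ8] = [F, F, F, F]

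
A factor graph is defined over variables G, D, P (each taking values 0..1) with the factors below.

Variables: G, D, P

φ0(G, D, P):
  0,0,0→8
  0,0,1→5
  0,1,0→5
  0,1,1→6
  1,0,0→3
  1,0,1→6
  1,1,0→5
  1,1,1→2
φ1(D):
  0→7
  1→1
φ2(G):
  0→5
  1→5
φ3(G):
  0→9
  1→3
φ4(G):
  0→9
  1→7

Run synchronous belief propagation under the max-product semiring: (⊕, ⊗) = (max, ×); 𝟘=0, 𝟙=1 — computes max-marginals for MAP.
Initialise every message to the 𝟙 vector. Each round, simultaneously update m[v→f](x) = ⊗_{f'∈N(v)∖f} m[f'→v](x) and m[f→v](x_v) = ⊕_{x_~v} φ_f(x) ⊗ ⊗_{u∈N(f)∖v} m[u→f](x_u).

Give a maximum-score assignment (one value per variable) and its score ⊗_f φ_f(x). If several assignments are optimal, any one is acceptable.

init: all messages = 𝟙 over 2 values
r1 m[φ0→G] = [8, 6]
r1 m[φ0→D] = [8, 6]
r1 m[φ0→P] = [8, 6]
r1 m[φ1→D] = [7, 1]
r1 m[φ2→G] = [5, 5]
r1 m[φ3→G] = [9, 3]
r1 m[φ4→G] = [9, 7]
r1 m[G→φ0] = [1, 1]
r1 m[G→φ2] = [1, 1]
r1 m[G→φ3] = [1, 1]
r1 m[G→φ4] = [1, 1]
r1 m[D→φ0] = [1, 1]
r1 m[D→φ1] = [1, 1]
r1 m[P→φ0] = [1, 1]
r2 m[φ0→G] = [8, 6]
r2 m[φ0→D] = [8, 6]
r2 m[φ0→P] = [8, 6]
r2 m[φ1→D] = [7, 1]
r2 m[φ2→G] = [5, 5]
r2 m[φ3→G] = [9, 3]
r2 m[φ4→G] = [9, 7]
r2 m[G→φ0] = [405, 105]
r2 m[G→φ2] = [648, 126]
r2 m[G→φ3] = [360, 210]
r2 m[G→φ4] = [360, 90]
r2 m[D→φ0] = [7, 1]
r2 m[D→φ1] = [8, 6]
r2 m[P→φ0] = [1, 1]
r3 m[φ0→G] = [56, 42]
r3 m[φ0→D] = [3240, 2430]
r3 m[φ0→P] = [22680, 14175]
r3 m[φ1→D] = [7, 1]
r3 m[φ2→G] = [5, 5]
r3 m[φ3→G] = [9, 3]
r3 m[φ4→G] = [9, 7]
r3 m[G→φ0] = [405, 105]
r3 m[G→φ2] = [648, 126]
r3 m[G→φ3] = [360, 210]
r3 m[G→φ4] = [360, 90]
r3 m[D→φ0] = [7, 1]
r3 m[D→φ1] = [8, 6]
r3 m[P→φ0] = [1, 1]
r4 m[φ0→G] = [56, 42]
r4 m[φ0→D] = [3240, 2430]
r4 m[φ0→P] = [22680, 14175]
r4 m[φ1→D] = [7, 1]
r4 m[φ2→G] = [5, 5]
r4 m[φ3→G] = [9, 3]
r4 m[φ4→G] = [9, 7]
r4 m[G→φ0] = [405, 105]
r4 m[G→φ2] = [4536, 882]
r4 m[G→φ3] = [2520, 1470]
r4 m[G→φ4] = [2520, 630]
r4 m[D→φ0] = [7, 1]
r4 m[D→φ1] = [3240, 2430]
r4 m[P→φ0] = [1, 1]
r5 m[φ0→G] = [56, 42]
r5 m[φ0→D] = [3240, 2430]
r5 m[φ0→P] = [22680, 14175]
r5 m[φ1→D] = [7, 1]
r5 m[φ2→G] = [5, 5]
r5 m[φ3→G] = [9, 3]
r5 m[φ4→G] = [9, 7]
r5 m[G→φ0] = [405, 105]
r5 m[G→φ2] = [4536, 882]
r5 m[G→φ3] = [2520, 1470]
r5 m[G→φ4] = [2520, 630]
r5 m[D→φ0] = [7, 1]
r5 m[D→φ1] = [3240, 2430]
r5 m[P→φ0] = [1, 1]
fixed point reached at round 5
traceback from G: (G=0, D=0, P=0), score=22680

assignment: (G=0, D=0, P=0); score = 22680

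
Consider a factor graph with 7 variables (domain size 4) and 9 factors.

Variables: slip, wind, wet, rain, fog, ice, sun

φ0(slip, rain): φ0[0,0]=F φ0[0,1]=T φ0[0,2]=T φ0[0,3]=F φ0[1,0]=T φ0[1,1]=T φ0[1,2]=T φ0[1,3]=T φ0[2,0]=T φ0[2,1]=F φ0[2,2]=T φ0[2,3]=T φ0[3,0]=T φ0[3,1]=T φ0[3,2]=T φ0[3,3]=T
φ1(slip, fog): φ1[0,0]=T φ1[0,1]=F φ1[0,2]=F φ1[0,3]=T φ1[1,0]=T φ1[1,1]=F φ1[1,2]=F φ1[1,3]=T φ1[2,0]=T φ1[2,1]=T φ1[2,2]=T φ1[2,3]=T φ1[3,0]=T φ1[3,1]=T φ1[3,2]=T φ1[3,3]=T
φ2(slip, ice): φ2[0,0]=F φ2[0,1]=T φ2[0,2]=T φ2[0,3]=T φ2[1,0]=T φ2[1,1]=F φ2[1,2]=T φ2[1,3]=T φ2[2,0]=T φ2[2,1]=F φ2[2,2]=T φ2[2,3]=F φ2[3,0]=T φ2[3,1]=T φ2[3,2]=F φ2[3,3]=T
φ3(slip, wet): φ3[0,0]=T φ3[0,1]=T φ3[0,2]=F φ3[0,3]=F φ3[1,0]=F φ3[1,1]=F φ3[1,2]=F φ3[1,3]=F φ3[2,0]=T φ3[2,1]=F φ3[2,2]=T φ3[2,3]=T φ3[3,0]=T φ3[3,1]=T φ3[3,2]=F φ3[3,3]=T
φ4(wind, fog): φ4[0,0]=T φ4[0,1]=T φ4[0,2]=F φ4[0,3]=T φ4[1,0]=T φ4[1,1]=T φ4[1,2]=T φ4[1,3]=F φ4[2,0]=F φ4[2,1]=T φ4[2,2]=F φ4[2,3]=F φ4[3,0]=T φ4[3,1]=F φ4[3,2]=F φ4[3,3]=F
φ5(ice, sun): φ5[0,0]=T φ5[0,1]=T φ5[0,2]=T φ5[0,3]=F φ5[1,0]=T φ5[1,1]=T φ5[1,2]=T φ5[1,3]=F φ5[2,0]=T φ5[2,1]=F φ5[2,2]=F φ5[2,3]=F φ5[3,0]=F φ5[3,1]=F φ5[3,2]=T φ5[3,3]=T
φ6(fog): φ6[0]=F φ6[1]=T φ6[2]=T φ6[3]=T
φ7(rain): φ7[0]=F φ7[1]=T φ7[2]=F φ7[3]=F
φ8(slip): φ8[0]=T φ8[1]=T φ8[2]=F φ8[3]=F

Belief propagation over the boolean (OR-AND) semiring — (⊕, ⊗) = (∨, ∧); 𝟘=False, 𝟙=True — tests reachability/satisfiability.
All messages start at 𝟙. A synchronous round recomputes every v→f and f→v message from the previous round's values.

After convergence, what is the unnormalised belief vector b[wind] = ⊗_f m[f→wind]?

init: all messages = 𝟙 over 4 values
r1 m[φ0→slip] = [T, T, T, T]
r1 m[φ0→rain] = [T, T, T, T]
r1 m[φ1→slip] = [T, T, T, T]
r1 m[φ1→fog] = [T, T, T, T]
r1 m[φ2→slip] = [T, T, T, T]
r1 m[φ2→ice] = [T, T, T, T]
r1 m[φ3→slip] = [T, F, T, T]
r1 m[φ3→wet] = [T, T, T, T]
r1 m[φ4→wind] = [T, T, T, T]
r1 m[φ4→fog] = [T, T, T, T]
r1 m[φ5→ice] = [T, T, T, T]
r1 m[φ5→sun] = [T, T, T, T]
r1 m[φ6→fog] = [F, T, T, T]
r1 m[φ7→rain] = [F, T, F, F]
r1 m[φ8→slip] = [T, T, F, F]
r1 m[slip→φ0] = [T, T, T, T]
r1 m[slip→φ1] = [T, T, T, T]
r1 m[slip→φ2] = [T, T, T, T]
r1 m[slip→φ3] = [T, T, T, T]
r1 m[slip→φ8] = [T, T, T, T]
r1 m[wind→φ4] = [T, T, T, T]
r1 m[wet→φ3] = [T, T, T, T]
r1 m[rain→φ0] = [T, T, T, T]
r1 m[rain→φ7] = [T, T, T, T]
r1 m[fog→φ1] = [T, T, T, T]
r1 m[fog→φ4] = [T, T, T, T]
r1 m[fog→φ6] = [T, T, T, T]
r1 m[ice→φ2] = [T, T, T, T]
r1 m[ice→φ5] = [T, T, T, T]
r1 m[sun→φ5] = [T, T, T, T]
r2 m[φ0→slip] = [T, T, T, T]
r2 m[φ0→rain] = [T, T, T, T]
r2 m[φ1→slip] = [T, T, T, T]
r2 m[φ1→fog] = [T, T, T, T]
r2 m[φ2→slip] = [T, T, T, T]
r2 m[φ2→ice] = [T, T, T, T]
r2 m[φ3→slip] = [T, F, T, T]
r2 m[φ3→wet] = [T, T, T, T]
r2 m[φ4→wind] = [T, T, T, T]
r2 m[φ4→fog] = [T, T, T, T]
r2 m[φ5→ice] = [T, T, T, T]
r2 m[φ5→sun] = [T, T, T, T]
r2 m[φ6→fog] = [F, T, T, T]
r2 m[φ7→rain] = [F, T, F, F]
r2 m[φ8→slip] = [T, T, F, F]
r2 m[slip→φ0] = [T, F, F, F]
r2 m[slip→φ1] = [T, F, F, F]
r2 m[slip→φ2] = [T, F, F, F]
r2 m[slip→φ3] = [T, T, F, F]
r2 m[slip→φ8] = [T, F, T, T]
r2 m[wind→φ4] = [T, T, T, T]
r2 m[wet→φ3] = [T, T, T, T]
r2 m[rain→φ0] = [F, T, F, F]
r2 m[rain→φ7] = [T, T, T, T]
r2 m[fog→φ1] = [F, T, T, T]
r2 m[fog→φ4] = [F, T, T, T]
r2 m[fog→φ6] = [T, T, T, T]
r2 m[ice→φ2] = [T, T, T, T]
r2 m[ice→φ5] = [T, T, T, T]
r2 m[sun→φ5] = [T, T, T, T]
r3 m[φ0→slip] = [T, T, F, T]
r3 m[φ0→rain] = [F, T, T, F]
r3 m[φ1→slip] = [T, T, T, T]
r3 m[φ1→fog] = [T, F, F, T]
r3 m[φ2→slip] = [T, T, T, T]
r3 m[φ2→ice] = [F, T, T, T]
r3 m[φ3→slip] = [T, F, T, T]
r3 m[φ3→wet] = [T, T, F, F]
r3 m[φ4→wind] = [T, T, T, F]
r3 m[φ4→fog] = [T, T, T, T]
r3 m[φ5→ice] = [T, T, T, T]
r3 m[φ5→sun] = [T, T, T, T]
r3 m[φ6→fog] = [F, T, T, T]
r3 m[φ7→rain] = [F, T, F, F]
r3 m[φ8→slip] = [T, T, F, F]
r3 m[slip→φ0] = [T, F, F, F]
r3 m[slip→φ1] = [T, F, F, F]
r3 m[slip→φ2] = [T, F, F, F]
r3 m[slip→φ3] = [T, T, F, F]
r3 m[slip→φ8] = [T, F, T, T]
r3 m[wind→φ4] = [T, T, T, T]
r3 m[wet→φ3] = [T, T, T, T]
r3 m[rain→φ0] = [F, T, F, F]
r3 m[rain→φ7] = [T, T, T, T]
r3 m[fog→φ1] = [F, T, T, T]
r3 m[fog→φ4] = [F, T, T, T]
r3 m[fog→φ6] = [T, T, T, T]
r3 m[ice→φ2] = [T, T, T, T]
r3 m[ice→φ5] = [T, T, T, T]
r3 m[sun→φ5] = [T, T, T, T]
r4 m[φ0→slip] = [T, T, F, T]
r4 m[φ0→rain] = [F, T, T, F]
r4 m[φ1→slip] = [T, T, T, T]
r4 m[φ1→fog] = [T, F, F, T]
r4 m[φ2→slip] = [T, T, T, T]
r4 m[φ2→ice] = [F, T, T, T]
r4 m[φ3→slip] = [T, F, T, T]
r4 m[φ3→wet] = [T, T, F, F]
r4 m[φ4→wind] = [T, T, T, F]
r4 m[φ4→fog] = [T, T, T, T]
r4 m[φ5→ice] = [T, T, T, T]
r4 m[φ5→sun] = [T, T, T, T]
r4 m[φ6→fog] = [F, T, T, T]
r4 m[φ7→rain] = [F, T, F, F]
r4 m[φ8→slip] = [T, T, F, F]
r4 m[slip→φ0] = [T, F, F, F]
r4 m[slip→φ1] = [T, F, F, F]
r4 m[slip→φ2] = [T, F, F, F]
r4 m[slip→φ3] = [T, T, F, F]
r4 m[slip→φ8] = [T, F, F, T]
r4 m[wind→φ4] = [T, T, T, T]
r4 m[wet→φ3] = [T, T, T, T]
r4 m[rain→φ0] = [F, T, F, F]
r4 m[rain→φ7] = [F, T, T, F]
r4 m[fog→φ1] = [F, T, T, T]
r4 m[fog→φ4] = [F, F, F, T]
r4 m[fog→φ6] = [T, F, F, T]
r4 m[ice→φ2] = [T, T, T, T]
r4 m[ice→φ5] = [F, T, T, T]
r4 m[sun→φ5] = [T, T, T, T]
r5 m[φ0→slip] = [T, T, F, T]
r5 m[φ0→rain] = [F, T, T, F]
r5 m[φ1→slip] = [T, T, T, T]
r5 m[φ1→fog] = [T, F, F, T]
r5 m[φ2→slip] = [T, T, T, T]
r5 m[φ2→ice] = [F, T, T, T]
r5 m[φ3→slip] = [T, F, T, T]
r5 m[φ3→wet] = [T, T, F, F]
r5 m[φ4→wind] = [T, F, F, F]
r5 m[φ4→fog] = [T, T, T, T]
r5 m[φ5→ice] = [T, T, T, T]
r5 m[φ5→sun] = [T, T, T, T]
r5 m[φ6→fog] = [F, T, T, T]
r5 m[φ7→rain] = [F, T, F, F]
r5 m[φ8→slip] = [T, T, F, F]
r5 m[slip→φ0] = [T, F, F, F]
r5 m[slip→φ1] = [T, F, F, F]
r5 m[slip→φ2] = [T, F, F, F]
r5 m[slip→φ3] = [T, T, F, F]
r5 m[slip→φ8] = [T, F, F, T]
r5 m[wind→φ4] = [T, T, T, T]
r5 m[wet→φ3] = [T, T, T, T]
r5 m[rain→φ0] = [F, T, F, F]
r5 m[rain→φ7] = [F, T, T, F]
r5 m[fog→φ1] = [F, T, T, T]
r5 m[fog→φ4] = [F, F, F, T]
r5 m[fog→φ6] = [T, F, F, T]
r5 m[ice→φ2] = [T, T, T, T]
r5 m[ice→φ5] = [F, T, T, T]
r5 m[sun→φ5] = [T, T, T, T]
r6 m[φ0→slip] = [T, T, F, T]
r6 m[φ0→rain] = [F, T, T, F]
r6 m[φ1→slip] = [T, T, T, T]
r6 m[φ1→fog] = [T, F, F, T]
r6 m[φ2→slip] = [T, T, T, T]
r6 m[φ2→ice] = [F, T, T, T]
r6 m[φ3→slip] = [T, F, T, T]
r6 m[φ3→wet] = [T, T, F, F]
r6 m[φ4→wind] = [T, F, F, F]
r6 m[φ4→fog] = [T, T, T, T]
r6 m[φ5→ice] = [T, T, T, T]
r6 m[φ5→sun] = [T, T, T, T]
r6 m[φ6→fog] = [F, T, T, T]
r6 m[φ7→rain] = [F, T, F, F]
r6 m[φ8→slip] = [T, T, F, F]
r6 m[slip→φ0] = [T, F, F, F]
r6 m[slip→φ1] = [T, F, F, F]
r6 m[slip→φ2] = [T, F, F, F]
r6 m[slip→φ3] = [T, T, F, F]
r6 m[slip→φ8] = [T, F, F, T]
r6 m[wind→φ4] = [T, T, T, T]
r6 m[wet→φ3] = [T, T, T, T]
r6 m[rain→φ0] = [F, T, F, F]
r6 m[rain→φ7] = [F, T, T, F]
r6 m[fog→φ1] = [F, T, T, T]
r6 m[fog→φ4] = [F, F, F, T]
r6 m[fog→φ6] = [T, F, F, T]
r6 m[ice→φ2] = [T, T, T, T]
r6 m[ice→φ5] = [F, T, T, T]
r6 m[sun→φ5] = [T, T, T, T]
fixed point reached at round 6
b[wind] = ⊗ incoming = [T, F, F, F]

b[wind] = [T, F, F, F]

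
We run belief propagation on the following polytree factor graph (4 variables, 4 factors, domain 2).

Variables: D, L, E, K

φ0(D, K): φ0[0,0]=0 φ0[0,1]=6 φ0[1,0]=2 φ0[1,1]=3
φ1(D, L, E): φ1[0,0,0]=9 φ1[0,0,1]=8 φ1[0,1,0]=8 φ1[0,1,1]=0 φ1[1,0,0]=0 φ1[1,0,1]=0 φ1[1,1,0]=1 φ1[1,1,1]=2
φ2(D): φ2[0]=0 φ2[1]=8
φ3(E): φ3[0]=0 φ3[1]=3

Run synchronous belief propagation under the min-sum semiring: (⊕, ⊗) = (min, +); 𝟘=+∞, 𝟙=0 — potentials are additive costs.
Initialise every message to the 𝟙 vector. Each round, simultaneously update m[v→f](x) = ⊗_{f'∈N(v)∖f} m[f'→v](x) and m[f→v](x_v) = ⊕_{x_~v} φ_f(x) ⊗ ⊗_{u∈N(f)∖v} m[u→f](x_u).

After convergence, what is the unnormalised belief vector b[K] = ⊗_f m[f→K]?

init: all messages = 𝟙 over 2 values
r1 m[φ0→D] = [0, 2]
r1 m[φ0→K] = [0, 3]
r1 m[φ1→D] = [0, 0]
r1 m[φ1→L] = [0, 0]
r1 m[φ1→E] = [0, 0]
r1 m[φ2→D] = [0, 8]
r1 m[φ3→E] = [0, 3]
r1 m[D→φ0] = [0, 0]
r1 m[D→φ1] = [0, 0]
r1 m[D→φ2] = [0, 0]
r1 m[L→φ1] = [0, 0]
r1 m[E→φ1] = [0, 0]
r1 m[E→φ3] = [0, 0]
r1 m[K→φ0] = [0, 0]
r2 m[φ0→D] = [0, 2]
r2 m[φ0→K] = [0, 3]
r2 m[φ1→D] = [0, 0]
r2 m[φ1→L] = [0, 0]
r2 m[φ1→E] = [0, 0]
r2 m[φ2→D] = [0, 8]
r2 m[φ3→E] = [0, 3]
r2 m[D→φ0] = [0, 8]
r2 m[D→φ1] = [0, 10]
r2 m[D→φ2] = [0, 2]
r2 m[L→φ1] = [0, 0]
r2 m[E→φ1] = [0, 3]
r2 m[E→φ3] = [0, 0]
r2 m[K→φ0] = [0, 0]
r3 m[φ0→D] = [0, 2]
r3 m[φ0→K] = [0, 6]
r3 m[φ1→D] = [3, 0]
r3 m[φ1→L] = [9, 3]
r3 m[φ1→E] = [8, 0]
r3 m[φ2→D] = [0, 8]
r3 m[φ3→E] = [0, 3]
r3 m[D→φ0] = [0, 8]
r3 m[D→φ1] = [0, 10]
r3 m[D→φ2] = [0, 2]
r3 m[L→φ1] = [0, 0]
r3 m[E→φ1] = [0, 3]
r3 m[E→φ3] = [0, 0]
r3 m[K→φ0] = [0, 0]
r4 m[φ0→D] = [0, 2]
r4 m[φ0→K] = [0, 6]
r4 m[φ1→D] = [3, 0]
r4 m[φ1→L] = [9, 3]
r4 m[φ1→E] = [8, 0]
r4 m[φ2→D] = [0, 8]
r4 m[φ3→E] = [0, 3]
r4 m[D→φ0] = [3, 8]
r4 m[D→φ1] = [0, 10]
r4 m[D→φ2] = [3, 2]
r4 m[L→φ1] = [0, 0]
r4 m[E→φ1] = [0, 3]
r4 m[E→φ3] = [8, 0]
r4 m[K→φ0] = [0, 0]
r5 m[φ0→D] = [0, 2]
r5 m[φ0→K] = [3, 9]
r5 m[φ1→D] = [3, 0]
r5 m[φ1→L] = [9, 3]
r5 m[φ1→E] = [8, 0]
r5 m[φ2→D] = [0, 8]
r5 m[φ3→E] = [0, 3]
r5 m[D→φ0] = [3, 8]
r5 m[D→φ1] = [0, 10]
r5 m[D→φ2] = [3, 2]
r5 m[L→φ1] = [0, 0]
r5 m[E→φ1] = [0, 3]
r5 m[E→φ3] = [8, 0]
r5 m[K→φ0] = [0, 0]
r6 m[φ0→D] = [0, 2]
r6 m[φ0→K] = [3, 9]
r6 m[φ1→D] = [3, 0]
r6 m[φ1→L] = [9, 3]
r6 m[φ1→E] = [8, 0]
r6 m[φ2→D] = [0, 8]
r6 m[φ3→E] = [0, 3]
r6 m[D→φ0] = [3, 8]
r6 m[D→φ1] = [0, 10]
r6 m[D→φ2] = [3, 2]
r6 m[L→φ1] = [0, 0]
r6 m[E→φ1] = [0, 3]
r6 m[E→φ3] = [8, 0]
r6 m[K→φ0] = [0, 0]
fixed point reached at round 6
b[K] = ⊗ incoming = [3, 9]

b[K] = [3, 9]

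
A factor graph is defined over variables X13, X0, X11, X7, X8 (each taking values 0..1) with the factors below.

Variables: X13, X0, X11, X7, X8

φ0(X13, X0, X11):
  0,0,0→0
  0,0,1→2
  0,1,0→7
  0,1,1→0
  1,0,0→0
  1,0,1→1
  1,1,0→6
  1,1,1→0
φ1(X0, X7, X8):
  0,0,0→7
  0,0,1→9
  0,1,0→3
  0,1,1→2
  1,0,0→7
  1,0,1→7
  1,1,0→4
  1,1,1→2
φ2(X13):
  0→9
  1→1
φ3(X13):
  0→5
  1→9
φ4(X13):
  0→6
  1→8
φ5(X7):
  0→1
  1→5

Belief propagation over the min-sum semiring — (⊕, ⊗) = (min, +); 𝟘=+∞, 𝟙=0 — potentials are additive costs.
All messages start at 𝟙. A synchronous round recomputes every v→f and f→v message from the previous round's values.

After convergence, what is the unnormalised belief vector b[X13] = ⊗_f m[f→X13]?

init: all messages = 𝟙 over 2 values
r1 m[φ0→X13] = [0, 0]
r1 m[φ0→X0] = [0, 0]
r1 m[φ0→X11] = [0, 0]
r1 m[φ1→X0] = [2, 2]
r1 m[φ1→X7] = [7, 2]
r1 m[φ1→X8] = [3, 2]
r1 m[φ2→X13] = [9, 1]
r1 m[φ3→X13] = [5, 9]
r1 m[φ4→X13] = [6, 8]
r1 m[φ5→X7] = [1, 5]
r1 m[X13→φ0] = [0, 0]
r1 m[X13→φ2] = [0, 0]
r1 m[X13→φ3] = [0, 0]
r1 m[X13→φ4] = [0, 0]
r1 m[X0→φ0] = [0, 0]
r1 m[X0→φ1] = [0, 0]
r1 m[X11→φ0] = [0, 0]
r1 m[X7→φ1] = [0, 0]
r1 m[X7→φ5] = [0, 0]
r1 m[X8→φ1] = [0, 0]
r2 m[φ0→X13] = [0, 0]
r2 m[φ0→X0] = [0, 0]
r2 m[φ0→X11] = [0, 0]
r2 m[φ1→X0] = [2, 2]
r2 m[φ1→X7] = [7, 2]
r2 m[φ1→X8] = [3, 2]
r2 m[φ2→X13] = [9, 1]
r2 m[φ3→X13] = [5, 9]
r2 m[φ4→X13] = [6, 8]
r2 m[φ5→X7] = [1, 5]
r2 m[X13→φ0] = [20, 18]
r2 m[X13→φ2] = [11, 17]
r2 m[X13→φ3] = [15, 9]
r2 m[X13→φ4] = [14, 10]
r2 m[X0→φ0] = [2, 2]
r2 m[X0→φ1] = [0, 0]
r2 m[X11→φ0] = [0, 0]
r2 m[X7→φ1] = [1, 5]
r2 m[X7→φ5] = [7, 2]
r2 m[X8→φ1] = [0, 0]
r3 m[φ0→X13] = [2, 2]
r3 m[φ0→X0] = [18, 18]
r3 m[φ0→X11] = [20, 20]
r3 m[φ1→X0] = [7, 7]
r3 m[φ1→X7] = [7, 2]
r3 m[φ1→X8] = [8, 7]
r3 m[φ2→X13] = [9, 1]
r3 m[φ3→X13] = [5, 9]
r3 m[φ4→X13] = [6, 8]
r3 m[φ5→X7] = [1, 5]
r3 m[X13→φ0] = [20, 18]
r3 m[X13→φ2] = [11, 17]
r3 m[X13→φ3] = [15, 9]
r3 m[X13→φ4] = [14, 10]
r3 m[X0→φ0] = [2, 2]
r3 m[X0→φ1] = [0, 0]
r3 m[X11→φ0] = [0, 0]
r3 m[X7→φ1] = [1, 5]
r3 m[X7→φ5] = [7, 2]
r3 m[X8→φ1] = [0, 0]
r4 m[φ0→X13] = [2, 2]
r4 m[φ0→X0] = [18, 18]
r4 m[φ0→X11] = [20, 20]
r4 m[φ1→X0] = [7, 7]
r4 m[φ1→X7] = [7, 2]
r4 m[φ1→X8] = [8, 7]
r4 m[φ2→X13] = [9, 1]
r4 m[φ3→X13] = [5, 9]
r4 m[φ4→X13] = [6, 8]
r4 m[φ5→X7] = [1, 5]
r4 m[X13→φ0] = [20, 18]
r4 m[X13→φ2] = [13, 19]
r4 m[X13→φ3] = [17, 11]
r4 m[X13→φ4] = [16, 12]
r4 m[X0→φ0] = [7, 7]
r4 m[X0→φ1] = [18, 18]
r4 m[X11→φ0] = [0, 0]
r4 m[X7→φ1] = [1, 5]
r4 m[X7→φ5] = [7, 2]
r4 m[X8→φ1] = [0, 0]
r5 m[φ0→X13] = [7, 7]
r5 m[φ0→X0] = [18, 18]
r5 m[φ0→X11] = [25, 25]
r5 m[φ1→X0] = [7, 7]
r5 m[φ1→X7] = [25, 20]
r5 m[φ1→X8] = [26, 25]
r5 m[φ2→X13] = [9, 1]
r5 m[φ3→X13] = [5, 9]
r5 m[φ4→X13] = [6, 8]
r5 m[φ5→X7] = [1, 5]
r5 m[X13→φ0] = [20, 18]
r5 m[X13→φ2] = [13, 19]
r5 m[X13→φ3] = [17, 11]
r5 m[X13→φ4] = [16, 12]
r5 m[X0→φ0] = [7, 7]
r5 m[X0→φ1] = [18, 18]
r5 m[X11→φ0] = [0, 0]
r5 m[X7→φ1] = [1, 5]
r5 m[X7→φ5] = [7, 2]
r5 m[X8→φ1] = [0, 0]
r6 m[φ0→X13] = [7, 7]
r6 m[φ0→X0] = [18, 18]
r6 m[φ0→X11] = [25, 25]
r6 m[φ1→X0] = [7, 7]
r6 m[φ1→X7] = [25, 20]
r6 m[φ1→X8] = [26, 25]
r6 m[φ2→X13] = [9, 1]
r6 m[φ3→X13] = [5, 9]
r6 m[φ4→X13] = [6, 8]
r6 m[φ5→X7] = [1, 5]
r6 m[X13→φ0] = [20, 18]
r6 m[X13→φ2] = [18, 24]
r6 m[X13→φ3] = [22, 16]
r6 m[X13→φ4] = [21, 17]
r6 m[X0→φ0] = [7, 7]
r6 m[X0→φ1] = [18, 18]
r6 m[X11→φ0] = [0, 0]
r6 m[X7→φ1] = [1, 5]
r6 m[X7→φ5] = [25, 20]
r6 m[X8→φ1] = [0, 0]
r7 m[φ0→X13] = [7, 7]
r7 m[φ0→X0] = [18, 18]
r7 m[φ0→X11] = [25, 25]
r7 m[φ1→X0] = [7, 7]
r7 m[φ1→X7] = [25, 20]
r7 m[φ1→X8] = [26, 25]
r7 m[φ2→X13] = [9, 1]
r7 m[φ3→X13] = [5, 9]
r7 m[φ4→X13] = [6, 8]
r7 m[φ5→X7] = [1, 5]
r7 m[X13→φ0] = [20, 18]
r7 m[X13→φ2] = [18, 24]
r7 m[X13→φ3] = [22, 16]
r7 m[X13→φ4] = [21, 17]
r7 m[X0→φ0] = [7, 7]
r7 m[X0→φ1] = [18, 18]
r7 m[X11→φ0] = [0, 0]
r7 m[X7→φ1] = [1, 5]
r7 m[X7→φ5] = [25, 20]
r7 m[X8→φ1] = [0, 0]
fixed point reached at round 7
b[X13] = ⊗ incoming = [27, 25]

b[X13] = [27, 25]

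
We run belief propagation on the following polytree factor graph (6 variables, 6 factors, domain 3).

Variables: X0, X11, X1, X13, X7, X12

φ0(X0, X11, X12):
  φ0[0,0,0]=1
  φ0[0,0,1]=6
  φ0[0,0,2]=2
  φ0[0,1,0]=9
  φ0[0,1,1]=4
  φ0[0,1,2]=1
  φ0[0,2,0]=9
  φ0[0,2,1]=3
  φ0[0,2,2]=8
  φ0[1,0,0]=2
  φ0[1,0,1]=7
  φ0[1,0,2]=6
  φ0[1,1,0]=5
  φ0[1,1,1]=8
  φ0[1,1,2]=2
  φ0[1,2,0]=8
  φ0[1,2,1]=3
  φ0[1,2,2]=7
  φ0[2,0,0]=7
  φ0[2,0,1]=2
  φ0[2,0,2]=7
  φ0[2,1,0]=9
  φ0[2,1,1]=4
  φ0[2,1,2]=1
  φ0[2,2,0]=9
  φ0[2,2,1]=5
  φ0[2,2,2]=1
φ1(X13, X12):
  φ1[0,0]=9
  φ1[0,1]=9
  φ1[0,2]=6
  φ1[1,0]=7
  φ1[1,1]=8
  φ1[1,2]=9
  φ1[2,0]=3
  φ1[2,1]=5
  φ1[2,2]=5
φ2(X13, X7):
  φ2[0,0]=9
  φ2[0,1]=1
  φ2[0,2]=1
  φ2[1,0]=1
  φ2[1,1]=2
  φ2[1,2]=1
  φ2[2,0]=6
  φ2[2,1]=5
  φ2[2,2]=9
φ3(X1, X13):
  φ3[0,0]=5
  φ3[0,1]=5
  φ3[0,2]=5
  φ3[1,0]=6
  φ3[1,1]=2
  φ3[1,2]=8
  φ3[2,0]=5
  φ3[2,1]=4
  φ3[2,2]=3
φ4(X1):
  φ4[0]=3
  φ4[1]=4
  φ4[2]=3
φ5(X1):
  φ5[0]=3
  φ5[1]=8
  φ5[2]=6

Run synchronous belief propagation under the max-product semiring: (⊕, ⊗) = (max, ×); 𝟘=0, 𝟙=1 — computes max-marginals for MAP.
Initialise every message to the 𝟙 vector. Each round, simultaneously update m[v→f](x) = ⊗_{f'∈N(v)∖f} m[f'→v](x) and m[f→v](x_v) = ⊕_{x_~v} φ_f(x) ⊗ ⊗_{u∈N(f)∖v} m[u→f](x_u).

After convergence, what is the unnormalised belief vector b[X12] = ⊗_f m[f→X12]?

init: all messages = 𝟙 over 3 values
r1 m[φ0→X0] = [9, 8, 9]
r1 m[φ0→X11] = [7, 9, 9]
r1 m[φ0→X12] = [9, 8, 8]
r1 m[φ1→X13] = [9, 9, 5]
r1 m[φ1→X12] = [9, 9, 9]
r1 m[φ2→X13] = [9, 2, 9]
r1 m[φ2→X7] = [9, 5, 9]
r1 m[φ3→X1] = [5, 8, 5]
r1 m[φ3→X13] = [6, 5, 8]
r1 m[φ4→X1] = [3, 4, 3]
r1 m[φ5→X1] = [3, 8, 6]
r1 m[X0→φ0] = [1, 1, 1]
r1 m[X11→φ0] = [1, 1, 1]
r1 m[X1→φ3] = [1, 1, 1]
r1 m[X1→φ4] = [1, 1, 1]
r1 m[X1→φ5] = [1, 1, 1]
r1 m[X13→φ1] = [1, 1, 1]
r1 m[X13→φ2] = [1, 1, 1]
r1 m[X13→φ3] = [1, 1, 1]
r1 m[X7→φ2] = [1, 1, 1]
r1 m[X12→φ0] = [1, 1, 1]
r1 m[X12→φ1] = [1, 1, 1]
r2 m[φ0→X0] = [9, 8, 9]
r2 m[φ0→X11] = [7, 9, 9]
r2 m[φ0→X12] = [9, 8, 8]
r2 m[φ1→X13] = [9, 9, 5]
r2 m[φ1→X12] = [9, 9, 9]
r2 m[φ2→X13] = [9, 2, 9]
r2 m[φ2→X7] = [9, 5, 9]
r2 m[φ3→X1] = [5, 8, 5]
r2 m[φ3→X13] = [6, 5, 8]
r2 m[φ4→X1] = [3, 4, 3]
r2 m[φ5→X1] = [3, 8, 6]
r2 m[X0→φ0] = [1, 1, 1]
r2 m[X11→φ0] = [1, 1, 1]
r2 m[X1→φ3] = [9, 32, 18]
r2 m[X1→φ4] = [15, 64, 30]
r2 m[X1→φ5] = [15, 32, 15]
r2 m[X13→φ1] = [54, 10, 72]
r2 m[X13→φ2] = [54, 45, 40]
r2 m[X13→φ3] = [81, 18, 45]
r2 m[X7→φ2] = [1, 1, 1]
r2 m[X12→φ0] = [9, 9, 9]
r2 m[X12→φ1] = [9, 8, 8]
r3 m[φ0→X0] = [81, 72, 81]
r3 m[φ0→X11] = [63, 81, 81]
r3 m[φ0→X12] = [9, 8, 8]
r3 m[φ1→X13] = [81, 72, 40]
r3 m[φ1→X12] = [486, 486, 360]
r3 m[φ2→X13] = [9, 2, 9]
r3 m[φ2→X7] = [486, 200, 360]
r3 m[φ3→X1] = [405, 486, 405]
r3 m[φ3→X13] = [192, 72, 256]
r3 m[φ4→X1] = [3, 4, 3]
r3 m[φ5→X1] = [3, 8, 6]
r3 m[X0→φ0] = [1, 1, 1]
r3 m[X11→φ0] = [1, 1, 1]
r3 m[X1→φ3] = [9, 32, 18]
r3 m[X1→φ4] = [15, 64, 30]
r3 m[X1→φ5] = [15, 32, 15]
r3 m[X13→φ1] = [54, 10, 72]
r3 m[X13→φ2] = [54, 45, 40]
r3 m[X13→φ3] = [81, 18, 45]
r3 m[X7→φ2] = [1, 1, 1]
r3 m[X12→φ0] = [9, 9, 9]
r3 m[X12→φ1] = [9, 8, 8]
r4 m[φ0→X0] = [81, 72, 81]
r4 m[φ0→X11] = [63, 81, 81]
r4 m[φ0→X12] = [9, 8, 8]
r4 m[φ1→X13] = [81, 72, 40]
r4 m[φ1→X12] = [486, 486, 360]
r4 m[φ2→X13] = [9, 2, 9]
r4 m[φ2→X7] = [486, 200, 360]
r4 m[φ3→X1] = [405, 486, 405]
r4 m[φ3→X13] = [192, 72, 256]
r4 m[φ4→X1] = [3, 4, 3]
r4 m[φ5→X1] = [3, 8, 6]
r4 m[X0→φ0] = [1, 1, 1]
r4 m[X11→φ0] = [1, 1, 1]
r4 m[X1→φ3] = [9, 32, 18]
r4 m[X1→φ4] = [1215, 3888, 2430]
r4 m[X1→φ5] = [1215, 1944, 1215]
r4 m[X13→φ1] = [1728, 144, 2304]
r4 m[X13→φ2] = [15552, 5184, 10240]
r4 m[X13→φ3] = [729, 144, 360]
r4 m[X7→φ2] = [1, 1, 1]
r4 m[X12→φ0] = [486, 486, 360]
r4 m[X12→φ1] = [9, 8, 8]
r5 m[φ0→X0] = [4374, 3888, 4374]
r5 m[φ0→X11] = [3402, 4374, 4374]
r5 m[φ0→X12] = [9, 8, 8]
r5 m[φ1→X13] = [81, 72, 40]
r5 m[φ1→X12] = [15552, 15552, 11520]
r5 m[φ2→X13] = [9, 2, 9]
r5 m[φ2→X7] = [139968, 51200, 92160]
r5 m[φ3→X1] = [3645, 4374, 3645]
r5 m[φ3→X13] = [192, 72, 256]
r5 m[φ4→X1] = [3, 4, 3]
r5 m[φ5→X1] = [3, 8, 6]
r5 m[X0→φ0] = [1, 1, 1]
r5 m[X11→φ0] = [1, 1, 1]
r5 m[X1→φ3] = [9, 32, 18]
r5 m[X1→φ4] = [1215, 3888, 2430]
r5 m[X1→φ5] = [1215, 1944, 1215]
r5 m[X13→φ1] = [1728, 144, 2304]
r5 m[X13→φ2] = [15552, 5184, 10240]
r5 m[X13→φ3] = [729, 144, 360]
r5 m[X7→φ2] = [1, 1, 1]
r5 m[X12→φ0] = [486, 486, 360]
r5 m[X12→φ1] = [9, 8, 8]
r6 m[φ0→X0] = [4374, 3888, 4374]
r6 m[φ0→X11] = [3402, 4374, 4374]
r6 m[φ0→X12] = [9, 8, 8]
r6 m[φ1→X13] = [81, 72, 40]
r6 m[φ1→X12] = [15552, 15552, 11520]
r6 m[φ2→X13] = [9, 2, 9]
r6 m[φ2→X7] = [139968, 51200, 92160]
r6 m[φ3→X1] = [3645, 4374, 3645]
r6 m[φ3→X13] = [192, 72, 256]
r6 m[φ4→X1] = [3, 4, 3]
r6 m[φ5→X1] = [3, 8, 6]
r6 m[X0→φ0] = [1, 1, 1]
r6 m[X11→φ0] = [1, 1, 1]
r6 m[X1→φ3] = [9, 32, 18]
r6 m[X1→φ4] = [10935, 34992, 21870]
r6 m[X1→φ5] = [10935, 17496, 10935]
r6 m[X13→φ1] = [1728, 144, 2304]
r6 m[X13→φ2] = [15552, 5184, 10240]
r6 m[X13→φ3] = [729, 144, 360]
r6 m[X7→φ2] = [1, 1, 1]
r6 m[X12→φ0] = [15552, 15552, 11520]
r6 m[X12→φ1] = [9, 8, 8]
r7 m[φ0→X0] = [139968, 124416, 139968]
r7 m[φ0→X11] = [108864, 139968, 139968]
r7 m[φ0→X12] = [9, 8, 8]
r7 m[φ1→X13] = [81, 72, 40]
r7 m[φ1→X12] = [15552, 15552, 11520]
r7 m[φ2→X13] = [9, 2, 9]
r7 m[φ2→X7] = [139968, 51200, 92160]
r7 m[φ3→X1] = [3645, 4374, 3645]
r7 m[φ3→X13] = [192, 72, 256]
r7 m[φ4→X1] = [3, 4, 3]
r7 m[φ5→X1] = [3, 8, 6]
r7 m[X0→φ0] = [1, 1, 1]
r7 m[X11→φ0] = [1, 1, 1]
r7 m[X1→φ3] = [9, 32, 18]
r7 m[X1→φ4] = [10935, 34992, 21870]
r7 m[X1→φ5] = [10935, 17496, 10935]
r7 m[X13→φ1] = [1728, 144, 2304]
r7 m[X13→φ2] = [15552, 5184, 10240]
r7 m[X13→φ3] = [729, 144, 360]
r7 m[X7→φ2] = [1, 1, 1]
r7 m[X12→φ0] = [15552, 15552, 11520]
r7 m[X12→φ1] = [9, 8, 8]
r8 m[φ0→X0] = [139968, 124416, 139968]
r8 m[φ0→X11] = [108864, 139968, 139968]
r8 m[φ0→X12] = [9, 8, 8]
r8 m[φ1→X13] = [81, 72, 40]
r8 m[φ1→X12] = [15552, 15552, 11520]
r8 m[φ2→X13] = [9, 2, 9]
r8 m[φ2→X7] = [139968, 51200, 92160]
r8 m[φ3→X1] = [3645, 4374, 3645]
r8 m[φ3→X13] = [192, 72, 256]
r8 m[φ4→X1] = [3, 4, 3]
r8 m[φ5→X1] = [3, 8, 6]
r8 m[X0→φ0] = [1, 1, 1]
r8 m[X11→φ0] = [1, 1, 1]
r8 m[X1→φ3] = [9, 32, 18]
r8 m[X1→φ4] = [10935, 34992, 21870]
r8 m[X1→φ5] = [10935, 17496, 10935]
r8 m[X13→φ1] = [1728, 144, 2304]
r8 m[X13→φ2] = [15552, 5184, 10240]
r8 m[X13→φ3] = [729, 144, 360]
r8 m[X7→φ2] = [1, 1, 1]
r8 m[X12→φ0] = [15552, 15552, 11520]
r8 m[X12→φ1] = [9, 8, 8]
fixed point reached at round 8
b[X12] = ⊗ incoming = [139968, 124416, 92160]

b[X12] = [139968, 124416, 92160]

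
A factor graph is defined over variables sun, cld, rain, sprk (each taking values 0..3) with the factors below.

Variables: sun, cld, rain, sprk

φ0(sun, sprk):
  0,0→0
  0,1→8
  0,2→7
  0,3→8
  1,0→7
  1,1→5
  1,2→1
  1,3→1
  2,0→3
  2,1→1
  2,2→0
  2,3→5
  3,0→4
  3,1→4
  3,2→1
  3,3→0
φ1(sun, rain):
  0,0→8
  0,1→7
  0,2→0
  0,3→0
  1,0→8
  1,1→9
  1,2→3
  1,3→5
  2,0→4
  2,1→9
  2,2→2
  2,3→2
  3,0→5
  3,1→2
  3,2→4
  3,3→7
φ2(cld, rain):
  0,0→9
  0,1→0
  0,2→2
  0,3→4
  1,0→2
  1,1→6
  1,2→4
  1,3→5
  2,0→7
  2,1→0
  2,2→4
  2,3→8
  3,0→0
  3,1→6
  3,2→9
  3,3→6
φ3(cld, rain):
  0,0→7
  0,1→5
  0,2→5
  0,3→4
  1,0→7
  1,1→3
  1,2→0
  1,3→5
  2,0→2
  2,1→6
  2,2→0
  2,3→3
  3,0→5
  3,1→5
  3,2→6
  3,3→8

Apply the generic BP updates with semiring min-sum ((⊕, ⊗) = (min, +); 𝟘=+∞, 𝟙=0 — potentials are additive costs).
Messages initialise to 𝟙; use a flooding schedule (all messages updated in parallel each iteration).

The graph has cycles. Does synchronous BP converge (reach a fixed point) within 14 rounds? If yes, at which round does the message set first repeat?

init: all messages = 𝟙 over 4 values
r1 m[φ0→sun] = [0, 1, 0, 0]
r1 m[φ0→sprk] = [0, 1, 0, 0]
r1 m[φ1→sun] = [0, 3, 2, 2]
r1 m[φ1→rain] = [4, 2, 0, 0]
r1 m[φ2→cld] = [0, 2, 0, 0]
r1 m[φ2→rain] = [0, 0, 2, 4]
r1 m[φ3→cld] = [4, 0, 0, 5]
r1 m[φ3→rain] = [2, 3, 0, 3]
r1 m[sun→φ0] = [0, 0, 0, 0]
r1 m[sun→φ1] = [0, 0, 0, 0]
r1 m[cld→φ2] = [0, 0, 0, 0]
r1 m[cld→φ3] = [0, 0, 0, 0]
r1 m[rain→φ1] = [0, 0, 0, 0]
r1 m[rain→φ2] = [0, 0, 0, 0]
r1 m[rain→φ3] = [0, 0, 0, 0]
r1 m[sprk→φ0] = [0, 0, 0, 0]
r2 m[φ0→sun] = [0, 1, 0, 0]
r2 m[φ0→sprk] = [0, 1, 0, 0]
r2 m[φ1→sun] = [0, 3, 2, 2]
r2 m[φ1→rain] = [4, 2, 0, 0]
r2 m[φ2→cld] = [0, 2, 0, 0]
r2 m[φ2→rain] = [0, 0, 2, 4]
r2 m[φ3→cld] = [4, 0, 0, 5]
r2 m[φ3→rain] = [2, 3, 0, 3]
r2 m[sun→φ0] = [0, 3, 2, 2]
r2 m[sun→φ1] = [0, 1, 0, 0]
r2 m[cld→φ2] = [4, 0, 0, 5]
r2 m[cld→φ3] = [0, 2, 0, 0]
r2 m[rain→φ1] = [2, 3, 2, 7]
r2 m[rain→φ2] = [6, 5, 0, 3]
r2 m[rain→φ3] = [4, 2, 2, 4]
r2 m[sprk→φ0] = [0, 0, 0, 0]
r3 m[φ0→sun] = [0, 1, 0, 0]
r3 m[φ0→sprk] = [0, 3, 2, 2]
r3 m[φ1→sun] = [2, 5, 4, 5]
r3 m[φ1→rain] = [4, 2, 0, 0]
r3 m[φ2→cld] = [2, 4, 4, 6]
r3 m[φ2→rain] = [2, 0, 4, 5]
r3 m[φ3→cld] = [7, 2, 2, 7]
r3 m[φ3→rain] = [2, 5, 0, 3]
r3 m[sun→φ0] = [0, 3, 2, 2]
r3 m[sun→φ1] = [0, 1, 0, 0]
r3 m[cld→φ2] = [4, 0, 0, 5]
r3 m[cld→φ3] = [0, 2, 0, 0]
r3 m[rain→φ1] = [2, 3, 2, 7]
r3 m[rain→φ2] = [6, 5, 0, 3]
r3 m[rain→φ3] = [4, 2, 2, 4]
r3 m[sprk→φ0] = [0, 0, 0, 0]
r4 m[φ0→sun] = [0, 1, 0, 0]
r4 m[φ0→sprk] = [0, 3, 2, 2]
r4 m[φ1→sun] = [2, 5, 4, 5]
r4 m[φ1→rain] = [4, 2, 0, 0]
r4 m[φ2→cld] = [2, 4, 4, 6]
r4 m[φ2→rain] = [2, 0, 4, 5]
r4 m[φ3→cld] = [7, 2, 2, 7]
r4 m[φ3→rain] = [2, 5, 0, 3]
r4 m[sun→φ0] = [2, 5, 4, 5]
r4 m[sun→φ1] = [0, 1, 0, 0]
r4 m[cld→φ2] = [7, 2, 2, 7]
r4 m[cld→φ3] = [2, 4, 4, 6]
r4 m[rain→φ1] = [4, 5, 4, 8]
r4 m[rain→φ2] = [6, 7, 0, 3]
r4 m[rain→φ3] = [6, 2, 4, 5]
r4 m[sprk→φ0] = [0, 0, 0, 0]
r5 m[φ0→sun] = [0, 1, 0, 0]
r5 m[φ0→sprk] = [2, 5, 4, 5]
r5 m[φ1→sun] = [4, 7, 6, 7]
r5 m[φ1→rain] = [4, 2, 0, 0]
r5 m[φ2→cld] = [2, 4, 4, 6]
r5 m[φ2→rain] = [4, 2, 6, 7]
r5 m[φ3→cld] = [7, 4, 4, 7]
r5 m[φ3→rain] = [6, 7, 4, 6]
r5 m[sun→φ0] = [2, 5, 4, 5]
r5 m[sun→φ1] = [0, 1, 0, 0]
r5 m[cld→φ2] = [7, 2, 2, 7]
r5 m[cld→φ3] = [2, 4, 4, 6]
r5 m[rain→φ1] = [4, 5, 4, 8]
r5 m[rain→φ2] = [6, 7, 0, 3]
r5 m[rain→φ3] = [6, 2, 4, 5]
r5 m[sprk→φ0] = [0, 0, 0, 0]
r6 m[φ0→sun] = [0, 1, 0, 0]
r6 m[φ0→sprk] = [2, 5, 4, 5]
r6 m[φ1→sun] = [4, 7, 6, 7]
r6 m[φ1→rain] = [4, 2, 0, 0]
r6 m[φ2→cld] = [2, 4, 4, 6]
r6 m[φ2→rain] = [4, 2, 6, 7]
r6 m[φ3→cld] = [7, 4, 4, 7]
r6 m[φ3→rain] = [6, 7, 4, 6]
r6 m[sun→φ0] = [4, 7, 6, 7]
r6 m[sun→φ1] = [0, 1, 0, 0]
r6 m[cld→φ2] = [7, 4, 4, 7]
r6 m[cld→φ3] = [2, 4, 4, 6]
r6 m[rain→φ1] = [10, 9, 10, 13]
r6 m[rain→φ2] = [10, 9, 4, 6]
r6 m[rain→φ3] = [8, 4, 6, 7]
r6 m[sprk→φ0] = [0, 0, 0, 0]
r7 m[φ0→sun] = [0, 1, 0, 0]
r7 m[φ0→sprk] = [4, 7, 6, 7]
r7 m[φ1→sun] = [10, 13, 12, 11]
r7 m[φ1→rain] = [4, 2, 0, 0]
r7 m[φ2→cld] = [6, 8, 8, 10]
r7 m[φ2→rain] = [6, 4, 8, 9]
r7 m[φ3→cld] = [9, 6, 6, 9]
r7 m[φ3→rain] = [6, 7, 4, 6]
r7 m[sun→φ0] = [4, 7, 6, 7]
r7 m[sun→φ1] = [0, 1, 0, 0]
r7 m[cld→φ2] = [7, 4, 4, 7]
r7 m[cld→φ3] = [2, 4, 4, 6]
r7 m[rain→φ1] = [10, 9, 10, 13]
r7 m[rain→φ2] = [10, 9, 4, 6]
r7 m[rain→φ3] = [8, 4, 6, 7]
r7 m[sprk→φ0] = [0, 0, 0, 0]
r8 m[φ0→sun] = [0, 1, 0, 0]
r8 m[φ0→sprk] = [4, 7, 6, 7]
r8 m[φ1→sun] = [10, 13, 12, 11]
r8 m[φ1→rain] = [4, 2, 0, 0]
r8 m[φ2→cld] = [6, 8, 8, 10]
r8 m[φ2→rain] = [6, 4, 8, 9]
r8 m[φ3→cld] = [9, 6, 6, 9]
r8 m[φ3→rain] = [6, 7, 4, 6]
r8 m[sun→φ0] = [10, 13, 12, 11]
r8 m[sun→φ1] = [0, 1, 0, 0]
r8 m[cld→φ2] = [9, 6, 6, 9]
r8 m[cld→φ3] = [6, 8, 8, 10]
r8 m[rain→φ1] = [12, 11, 12, 15]
r8 m[rain→φ2] = [10, 9, 4, 6]
r8 m[rain→φ3] = [10, 6, 8, 9]
r8 m[sprk→φ0] = [0, 0, 0, 0]
r9 m[φ0→sun] = [0, 1, 0, 0]
r9 m[φ0→sprk] = [10, 13, 12, 11]
r9 m[φ1→sun] = [12, 15, 14, 13]
r9 m[φ1→rain] = [4, 2, 0, 0]
r9 m[φ2→cld] = [6, 8, 8, 10]
r9 m[φ2→rain] = [8, 6, 10, 11]
r9 m[φ3→cld] = [11, 8, 8, 11]
r9 m[φ3→rain] = [10, 11, 8, 10]
r9 m[sun→φ0] = [10, 13, 12, 11]
r9 m[sun→φ1] = [0, 1, 0, 0]
r9 m[cld→φ2] = [9, 6, 6, 9]
r9 m[cld→φ3] = [6, 8, 8, 10]
r9 m[rain→φ1] = [12, 11, 12, 15]
r9 m[rain→φ2] = [10, 9, 4, 6]
r9 m[rain→φ3] = [10, 6, 8, 9]
r9 m[sprk→φ0] = [0, 0, 0, 0]
r10 m[φ0→sun] = [0, 1, 0, 0]
r10 m[φ0→sprk] = [10, 13, 12, 11]
r10 m[φ1→sun] = [12, 15, 14, 13]
r10 m[φ1→rain] = [4, 2, 0, 0]
r10 m[φ2→cld] = [6, 8, 8, 10]
r10 m[φ2→rain] = [8, 6, 10, 11]
r10 m[φ3→cld] = [11, 8, 8, 11]
r10 m[φ3→rain] = [10, 11, 8, 10]
r10 m[sun→φ0] = [12, 15, 14, 13]
r10 m[sun→φ1] = [0, 1, 0, 0]
r10 m[cld→φ2] = [11, 8, 8, 11]
r10 m[cld→φ3] = [6, 8, 8, 10]
r10 m[rain→φ1] = [18, 17, 18, 21]
r10 m[rain→φ2] = [14, 13, 8, 10]
r10 m[rain→φ3] = [12, 8, 10, 11]
r10 m[sprk→φ0] = [0, 0, 0, 0]
r11 m[φ0→sun] = [0, 1, 0, 0]
r11 m[φ0→sprk] = [12, 15, 14, 13]
r11 m[φ1→sun] = [18, 21, 20, 19]
r11 m[φ1→rain] = [4, 2, 0, 0]
r11 m[φ2→cld] = [10, 12, 12, 14]
r11 m[φ2→rain] = [10, 8, 12, 13]
r11 m[φ3→cld] = [13, 10, 10, 13]
r11 m[φ3→rain] = [10, 11, 8, 10]
r11 m[sun→φ0] = [12, 15, 14, 13]
r11 m[sun→φ1] = [0, 1, 0, 0]
r11 m[cld→φ2] = [11, 8, 8, 11]
r11 m[cld→φ3] = [6, 8, 8, 10]
r11 m[rain→φ1] = [18, 17, 18, 21]
r11 m[rain→φ2] = [14, 13, 8, 10]
r11 m[rain→φ3] = [12, 8, 10, 11]
r11 m[sprk→φ0] = [0, 0, 0, 0]
r12 m[φ0→sun] = [0, 1, 0, 0]
r12 m[φ0→sprk] = [12, 15, 14, 13]
r12 m[φ1→sun] = [18, 21, 20, 19]
r12 m[φ1→rain] = [4, 2, 0, 0]
r12 m[φ2→cld] = [10, 12, 12, 14]
r12 m[φ2→rain] = [10, 8, 12, 13]
r12 m[φ3→cld] = [13, 10, 10, 13]
r12 m[φ3→rain] = [10, 11, 8, 10]
r12 m[sun→φ0] = [18, 21, 20, 19]
r12 m[sun→φ1] = [0, 1, 0, 0]
r12 m[cld→φ2] = [13, 10, 10, 13]
r12 m[cld→φ3] = [10, 12, 12, 14]
r12 m[rain→φ1] = [20, 19, 20, 23]
r12 m[rain→φ2] = [14, 13, 8, 10]
r12 m[rain→φ3] = [14, 10, 12, 13]
r12 m[sprk→φ0] = [0, 0, 0, 0]
r13 m[φ0→sun] = [0, 1, 0, 0]
r13 m[φ0→sprk] = [18, 21, 20, 19]
r13 m[φ1→sun] = [20, 23, 22, 21]
r13 m[φ1→rain] = [4, 2, 0, 0]
r13 m[φ2→cld] = [10, 12, 12, 14]
r13 m[φ2→rain] = [12, 10, 14, 15]
r13 m[φ3→cld] = [15, 12, 12, 15]
r13 m[φ3→rain] = [14, 15, 12, 14]
r13 m[sun→φ0] = [18, 21, 20, 19]
r13 m[sun→φ1] = [0, 1, 0, 0]
r13 m[cld→φ2] = [13, 10, 10, 13]
r13 m[cld→φ3] = [10, 12, 12, 14]
r13 m[rain→φ1] = [20, 19, 20, 23]
r13 m[rain→φ2] = [14, 13, 8, 10]
r13 m[rain→φ3] = [14, 10, 12, 13]
r13 m[sprk→φ0] = [0, 0, 0, 0]
r14 m[φ0→sun] = [0, 1, 0, 0]
r14 m[φ0→sprk] = [18, 21, 20, 19]
r14 m[φ1→sun] = [20, 23, 22, 21]
r14 m[φ1→rain] = [4, 2, 0, 0]
r14 m[φ2→cld] = [10, 12, 12, 14]
r14 m[φ2→rain] = [12, 10, 14, 15]
r14 m[φ3→cld] = [15, 12, 12, 15]
r14 m[φ3→rain] = [14, 15, 12, 14]
r14 m[sun→φ0] = [20, 23, 22, 21]
r14 m[sun→φ1] = [0, 1, 0, 0]
r14 m[cld→φ2] = [15, 12, 12, 15]
r14 m[cld→φ3] = [10, 12, 12, 14]
r14 m[rain→φ1] = [26, 25, 26, 29]
r14 m[rain→φ2] = [18, 17, 12, 14]
r14 m[rain→φ3] = [16, 12, 14, 15]
r14 m[sprk→φ0] = [0, 0, 0, 0]
no fixed point within 14 rounds

NOT CONVERGED within 14 rounds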